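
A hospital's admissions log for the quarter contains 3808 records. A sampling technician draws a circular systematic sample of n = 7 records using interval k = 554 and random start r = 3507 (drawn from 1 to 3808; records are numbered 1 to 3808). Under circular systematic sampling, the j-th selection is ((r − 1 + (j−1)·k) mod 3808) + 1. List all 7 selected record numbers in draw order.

3507, 253, 807, 1361, 1915, 2469, 3023

Selection 1: 3507
Selection 2: 3507 + 554 = 4061 → 4061 − 3808 = 253
Selection 3: 253 + 554 = 807
Selection 4: 807 + 554 = 1361
Selection 5: 1361 + 554 = 1915
Selection 6: 1915 + 554 = 2469
Selection 7: 2469 + 554 = 3023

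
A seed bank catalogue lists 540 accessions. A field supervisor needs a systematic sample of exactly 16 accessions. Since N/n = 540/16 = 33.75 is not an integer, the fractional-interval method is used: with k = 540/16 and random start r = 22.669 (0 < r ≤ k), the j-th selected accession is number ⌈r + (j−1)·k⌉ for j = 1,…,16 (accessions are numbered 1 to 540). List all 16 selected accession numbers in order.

23, 57, 91, 124, 158, 192, 226, 259, 293, 327, 361, 394, 428, 462, 496, 529

j=1: r + 0k = 22.669 → ⌈·⌉ = 23
j=2: r + 1k = 56.419 → ⌈·⌉ = 57
j=3: r + 2k = 90.169 → ⌈·⌉ = 91
j=4: r + 3k = 123.919 → ⌈·⌉ = 124
j=5: r + 4k = 157.669 → ⌈·⌉ = 158
j=6: r + 5k = 191.419 → ⌈·⌉ = 192
j=7: r + 6k = 225.169 → ⌈·⌉ = 226
j=8: r + 7k = 258.919 → ⌈·⌉ = 259
j=9: r + 8k = 292.669 → ⌈·⌉ = 293
j=10: r + 9k = 326.419 → ⌈·⌉ = 327
j=11: r + 10k = 360.169 → ⌈·⌉ = 361
j=12: r + 11k = 393.919 → ⌈·⌉ = 394
j=13: r + 12k = 427.669 → ⌈·⌉ = 428
j=14: r + 13k = 461.419 → ⌈·⌉ = 462
j=15: r + 14k = 495.169 → ⌈·⌉ = 496
j=16: r + 15k = 528.919 → ⌈·⌉ = 529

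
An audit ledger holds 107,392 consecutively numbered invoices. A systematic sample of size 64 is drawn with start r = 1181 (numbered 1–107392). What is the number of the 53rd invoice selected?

88437

k = 107392/64 = 1678
53rd selection = r + (53−1)·k = 1181 + 52×1678 = 1181 + 87256 = 88437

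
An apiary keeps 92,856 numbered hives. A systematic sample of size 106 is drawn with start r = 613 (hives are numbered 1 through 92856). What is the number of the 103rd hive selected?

89965

k = 92856/106 = 876
103rd selection = r + (103−1)·k = 613 + 102×876 = 613 + 89352 = 89965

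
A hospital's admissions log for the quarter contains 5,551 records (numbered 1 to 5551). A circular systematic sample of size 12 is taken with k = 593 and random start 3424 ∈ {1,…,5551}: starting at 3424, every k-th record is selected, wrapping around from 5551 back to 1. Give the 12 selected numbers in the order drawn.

Selection 1: 3424
Selection 2: 3424 + 593 = 4017
Selection 3: 4017 + 593 = 4610
Selection 4: 4610 + 593 = 5203
Selection 5: 5203 + 593 = 5796 → 5796 − 5551 = 245
Selection 6: 245 + 593 = 838
Selection 7: 838 + 593 = 1431
Selection 8: 1431 + 593 = 2024
Selection 9: 2024 + 593 = 2617
Selection 10: 2617 + 593 = 3210
Selection 11: 3210 + 593 = 3803
Selection 12: 3803 + 593 = 4396

3424, 4017, 4610, 5203, 245, 838, 1431, 2024, 2617, 3210, 3803, 4396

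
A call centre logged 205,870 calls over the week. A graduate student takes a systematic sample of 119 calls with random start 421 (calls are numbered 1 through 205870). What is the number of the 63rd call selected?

107681

k = 205870/119 = 1730
63rd selection = r + (63−1)·k = 421 + 62×1730 = 421 + 107260 = 107681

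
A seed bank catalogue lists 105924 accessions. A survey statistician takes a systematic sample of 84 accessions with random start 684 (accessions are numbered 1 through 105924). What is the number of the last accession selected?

105347

k = 105924/84 = 1261
84th selection = r + (84−1)·k = 684 + 83×1261 = 684 + 104663 = 105347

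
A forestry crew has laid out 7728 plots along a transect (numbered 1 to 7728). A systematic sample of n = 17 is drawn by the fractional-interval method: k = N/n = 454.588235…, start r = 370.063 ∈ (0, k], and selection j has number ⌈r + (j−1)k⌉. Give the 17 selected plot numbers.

371, 825, 1280, 1734, 2189, 2644, 3098, 3553, 4007, 4462, 4916, 5371, 5826, 6280, 6735, 7189, 7644

j=1: r + 0k = 370.063 → ⌈·⌉ = 371
j=2: r + 1k = 824.651235… → ⌈·⌉ = 825
j=3: r + 2k = 1279.239470… → ⌈·⌉ = 1280
j=4: r + 3k = 1733.827705… → ⌈·⌉ = 1734
j=5: r + 4k = 2188.415941… → ⌈·⌉ = 2189
j=6: r + 5k = 2643.004176… → ⌈·⌉ = 2644
j=7: r + 6k = 3097.592411… → ⌈·⌉ = 3098
j=8: r + 7k = 3552.180647… → ⌈·⌉ = 3553
j=9: r + 8k = 4006.768882… → ⌈·⌉ = 4007
j=10: r + 9k = 4461.357117… → ⌈·⌉ = 4462
j=11: r + 10k = 4915.945352… → ⌈·⌉ = 4916
j=12: r + 11k = 5370.533588… → ⌈·⌉ = 5371
j=13: r + 12k = 5825.121823… → ⌈·⌉ = 5826
j=14: r + 13k = 6279.710058… → ⌈·⌉ = 6280
j=15: r + 14k = 6734.298294… → ⌈·⌉ = 6735
j=16: r + 15k = 7188.886529… → ⌈·⌉ = 7189
j=17: r + 16k = 7643.474764… → ⌈·⌉ = 7644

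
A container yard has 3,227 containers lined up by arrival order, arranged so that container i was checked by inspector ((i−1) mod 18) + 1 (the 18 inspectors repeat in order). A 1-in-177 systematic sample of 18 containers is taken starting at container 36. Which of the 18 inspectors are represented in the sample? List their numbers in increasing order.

Consecutive selections differ by k = 177, so their inspector numbers differ by 177 mod 18 = 15.
gcd(177, 18) = 3, so the sample visits 18/3 = 6 distinct residues mod 18.
Start 36 is inspector 18; the inspectors hit are 3, 6, 9, 12, 15, 18.

3, 6, 9, 12, 15, 18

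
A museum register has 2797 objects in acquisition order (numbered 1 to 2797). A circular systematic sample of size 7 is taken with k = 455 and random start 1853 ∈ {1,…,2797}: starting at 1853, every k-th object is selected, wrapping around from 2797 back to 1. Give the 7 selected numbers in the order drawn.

1853, 2308, 2763, 421, 876, 1331, 1786

Selection 1: 1853
Selection 2: 1853 + 455 = 2308
Selection 3: 2308 + 455 = 2763
Selection 4: 2763 + 455 = 3218 → 3218 − 2797 = 421
Selection 5: 421 + 455 = 876
Selection 6: 876 + 455 = 1331
Selection 7: 1331 + 455 = 1786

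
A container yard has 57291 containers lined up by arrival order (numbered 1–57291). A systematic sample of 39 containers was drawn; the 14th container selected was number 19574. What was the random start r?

k = 57291/39 = 1469
r = 19574 − (14−1)×1469 = 19574 − 19097 = 477

477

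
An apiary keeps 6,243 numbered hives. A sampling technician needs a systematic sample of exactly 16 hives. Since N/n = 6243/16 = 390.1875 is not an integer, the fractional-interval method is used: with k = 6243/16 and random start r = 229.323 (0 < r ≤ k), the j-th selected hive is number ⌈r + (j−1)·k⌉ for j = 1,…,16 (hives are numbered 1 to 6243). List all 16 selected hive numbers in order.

j=1: r + 0k = 229.323 → ⌈·⌉ = 230
j=2: r + 1k = 619.5105 → ⌈·⌉ = 620
j=3: r + 2k = 1009.698 → ⌈·⌉ = 1010
j=4: r + 3k = 1399.8855 → ⌈·⌉ = 1400
j=5: r + 4k = 1790.073 → ⌈·⌉ = 1791
j=6: r + 5k = 2180.2605 → ⌈·⌉ = 2181
j=7: r + 6k = 2570.448 → ⌈·⌉ = 2571
j=8: r + 7k = 2960.6355 → ⌈·⌉ = 2961
j=9: r + 8k = 3350.823 → ⌈·⌉ = 3351
j=10: r + 9k = 3741.0105 → ⌈·⌉ = 3742
j=11: r + 10k = 4131.198 → ⌈·⌉ = 4132
j=12: r + 11k = 4521.3855 → ⌈·⌉ = 4522
j=13: r + 12k = 4911.573 → ⌈·⌉ = 4912
j=14: r + 13k = 5301.7605 → ⌈·⌉ = 5302
j=15: r + 14k = 5691.948 → ⌈·⌉ = 5692
j=16: r + 15k = 6082.1355 → ⌈·⌉ = 6083

230, 620, 1010, 1400, 1791, 2181, 2571, 2961, 3351, 3742, 4132, 4522, 4912, 5302, 5692, 6083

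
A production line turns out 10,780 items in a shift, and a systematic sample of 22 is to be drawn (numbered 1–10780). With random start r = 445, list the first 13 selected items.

445, 935, 1425, 1915, 2405, 2895, 3385, 3875, 4365, 4855, 5345, 5835, 6325

k = N/n = 10780/22 = 490
item 1: 445
item 2: 445 + 490 = 935
item 3: 935 + 490 = 1425
item 4: 1425 + 490 = 1915
item 5: 1915 + 490 = 2405
item 6: 2405 + 490 = 2895
item 7: 2895 + 490 = 3385
item 8: 3385 + 490 = 3875
item 9: 3875 + 490 = 4365
item 10: 4365 + 490 = 4855
item 11: 4855 + 490 = 5345
item 12: 5345 + 490 = 5835
item 13: 5835 + 490 = 6325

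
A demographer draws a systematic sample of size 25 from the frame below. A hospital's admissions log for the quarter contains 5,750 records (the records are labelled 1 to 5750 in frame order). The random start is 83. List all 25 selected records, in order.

83, 313, 543, 773, 1003, 1233, 1463, 1693, 1923, 2153, 2383, 2613, 2843, 3073, 3303, 3533, 3763, 3993, 4223, 4453, 4683, 4913, 5143, 5373, 5603

k = N/n = 5750/25 = 230
record 1: 83
record 2: 83 + 230 = 313
record 3: 313 + 230 = 543
record 4: 543 + 230 = 773
record 5: 773 + 230 = 1003
record 6: 1003 + 230 = 1233
record 7: 1233 + 230 = 1463
record 8: 1463 + 230 = 1693
record 9: 1693 + 230 = 1923
record 10: 1923 + 230 = 2153
record 11: 2153 + 230 = 2383
record 12: 2383 + 230 = 2613
record 13: 2613 + 230 = 2843
record 14: 2843 + 230 = 3073
record 15: 3073 + 230 = 3303
record 16: 3303 + 230 = 3533
record 17: 3533 + 230 = 3763
record 18: 3763 + 230 = 3993
record 19: 3993 + 230 = 4223
record 20: 4223 + 230 = 4453
record 21: 4453 + 230 = 4683
record 22: 4683 + 230 = 4913
record 23: 4913 + 230 = 5143
record 24: 5143 + 230 = 5373
record 25: 5373 + 230 = 5603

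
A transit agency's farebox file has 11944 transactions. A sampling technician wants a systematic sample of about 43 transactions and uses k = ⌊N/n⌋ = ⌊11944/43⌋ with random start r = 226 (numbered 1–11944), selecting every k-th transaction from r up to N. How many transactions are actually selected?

k = ⌊11944/43⌋ = 277
Achieved size = ⌊(11944 − 226)/277⌋ + 1 = ⌊11718/277⌋ + 1 = 42 + 1 = 43
(last selection: 226 + 42×277 = 11860 ≤ 11944; next would be 12137 > 11944)

43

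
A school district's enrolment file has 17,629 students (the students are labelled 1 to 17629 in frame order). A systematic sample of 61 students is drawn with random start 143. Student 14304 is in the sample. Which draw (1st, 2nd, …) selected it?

50

k = 17629/61 = 289
position = (14304 − 143)/289 + 1 = 14161/289 + 1 = 49 + 1 = 50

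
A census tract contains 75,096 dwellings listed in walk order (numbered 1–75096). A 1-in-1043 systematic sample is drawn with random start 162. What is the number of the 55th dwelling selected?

k = 1043
55th selection = r + (55−1)·k = 162 + 54×1043 = 162 + 56322 = 56484

56484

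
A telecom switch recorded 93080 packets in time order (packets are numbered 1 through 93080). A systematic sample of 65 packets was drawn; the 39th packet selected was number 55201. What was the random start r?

k = 93080/65 = 1432
r = 55201 − (39−1)×1432 = 55201 − 54416 = 785

785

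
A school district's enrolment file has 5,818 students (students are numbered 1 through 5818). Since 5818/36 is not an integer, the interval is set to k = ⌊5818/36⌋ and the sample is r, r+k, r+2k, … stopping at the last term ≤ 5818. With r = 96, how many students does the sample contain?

k = ⌊5818/36⌋ = 161
Achieved size = ⌊(5818 − 96)/161⌋ + 1 = ⌊5722/161⌋ + 1 = 35 + 1 = 36
(last selection: 96 + 35×161 = 5731 ≤ 5818; next would be 5892 > 5818)

36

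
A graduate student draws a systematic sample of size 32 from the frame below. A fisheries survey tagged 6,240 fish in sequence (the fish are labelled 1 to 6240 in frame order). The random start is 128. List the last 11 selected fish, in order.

k = N/n = 6240/32 = 195
22nd selection = 128 + 21×195 = 4223
23rd: 4223 + 195 = 4418
24th: 4418 + 195 = 4613
25th: 4613 + 195 = 4808
26th: 4808 + 195 = 5003
27th: 5003 + 195 = 5198
28th: 5198 + 195 = 5393
29th: 5393 + 195 = 5588
30th: 5588 + 195 = 5783
31st: 5783 + 195 = 5978
32nd: 5978 + 195 = 6173

4223, 4418, 4613, 4808, 5003, 5198, 5393, 5588, 5783, 5978, 6173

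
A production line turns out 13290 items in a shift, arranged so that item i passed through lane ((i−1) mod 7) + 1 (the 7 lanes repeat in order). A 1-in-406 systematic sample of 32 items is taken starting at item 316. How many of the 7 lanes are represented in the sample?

Consecutive selections differ by k = 406, so their lane numbers differ by 406 mod 7 = 0.
gcd(406, 7) = 7, so the sample visits 7/7 = 1 distinct residues mod 7.
Start 316 is lane 1; the lanes hit are 1.

1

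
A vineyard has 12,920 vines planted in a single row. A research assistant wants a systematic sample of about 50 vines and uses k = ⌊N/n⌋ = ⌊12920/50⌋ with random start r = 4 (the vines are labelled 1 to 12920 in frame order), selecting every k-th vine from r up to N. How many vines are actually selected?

51

k = ⌊12920/50⌋ = 258
Achieved size = ⌊(12920 − 4)/258⌋ + 1 = ⌊12916/258⌋ + 1 = 50 + 1 = 51
(last selection: 4 + 50×258 = 12904 ≤ 12920; next would be 13162 > 12920)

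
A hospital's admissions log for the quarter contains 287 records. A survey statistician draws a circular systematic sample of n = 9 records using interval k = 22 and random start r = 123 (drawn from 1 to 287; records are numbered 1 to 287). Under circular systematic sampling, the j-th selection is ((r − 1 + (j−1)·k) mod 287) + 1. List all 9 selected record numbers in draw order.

Selection 1: 123
Selection 2: 123 + 22 = 145
Selection 3: 145 + 22 = 167
Selection 4: 167 + 22 = 189
Selection 5: 189 + 22 = 211
Selection 6: 211 + 22 = 233
Selection 7: 233 + 22 = 255
Selection 8: 255 + 22 = 277
Selection 9: 277 + 22 = 299 → 299 − 287 = 12

123, 145, 167, 189, 211, 233, 255, 277, 12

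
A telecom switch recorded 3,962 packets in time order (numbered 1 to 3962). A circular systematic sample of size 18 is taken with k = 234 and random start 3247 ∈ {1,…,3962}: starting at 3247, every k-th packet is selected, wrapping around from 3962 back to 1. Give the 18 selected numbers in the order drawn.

3247, 3481, 3715, 3949, 221, 455, 689, 923, 1157, 1391, 1625, 1859, 2093, 2327, 2561, 2795, 3029, 3263

Selection 1: 3247
Selection 2: 3247 + 234 = 3481
Selection 3: 3481 + 234 = 3715
Selection 4: 3715 + 234 = 3949
Selection 5: 3949 + 234 = 4183 → 4183 − 3962 = 221
Selection 6: 221 + 234 = 455
Selection 7: 455 + 234 = 689
Selection 8: 689 + 234 = 923
Selection 9: 923 + 234 = 1157
Selection 10: 1157 + 234 = 1391
Selection 11: 1391 + 234 = 1625
Selection 12: 1625 + 234 = 1859
Selection 13: 1859 + 234 = 2093
Selection 14: 2093 + 234 = 2327
Selection 15: 2327 + 234 = 2561
Selection 16: 2561 + 234 = 2795
Selection 17: 2795 + 234 = 3029
Selection 18: 3029 + 234 = 3263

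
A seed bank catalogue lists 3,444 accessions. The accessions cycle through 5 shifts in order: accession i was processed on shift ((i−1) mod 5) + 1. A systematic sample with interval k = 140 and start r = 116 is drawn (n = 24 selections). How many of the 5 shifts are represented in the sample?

Consecutive selections differ by k = 140, so their shift numbers differ by 140 mod 5 = 0.
gcd(140, 5) = 5, so the sample visits 5/5 = 1 distinct residues mod 5.
Start 116 is shift 1; the shifts hit are 1.

1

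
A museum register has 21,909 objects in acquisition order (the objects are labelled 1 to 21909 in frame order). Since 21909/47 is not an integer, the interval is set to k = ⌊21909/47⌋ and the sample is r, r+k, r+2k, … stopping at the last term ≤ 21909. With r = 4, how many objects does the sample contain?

k = ⌊21909/47⌋ = 466
Achieved size = ⌊(21909 − 4)/466⌋ + 1 = ⌊21905/466⌋ + 1 = 47 + 1 = 48
(last selection: 4 + 47×466 = 21906 ≤ 21909; next would be 22372 > 21909)

48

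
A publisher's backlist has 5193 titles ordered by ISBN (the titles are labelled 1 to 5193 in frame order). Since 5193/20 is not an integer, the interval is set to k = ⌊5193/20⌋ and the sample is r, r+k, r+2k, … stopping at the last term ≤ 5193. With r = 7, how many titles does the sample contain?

21

k = ⌊5193/20⌋ = 259
Achieved size = ⌊(5193 − 7)/259⌋ + 1 = ⌊5186/259⌋ + 1 = 20 + 1 = 21
(last selection: 7 + 20×259 = 5187 ≤ 5193; next would be 5446 > 5193)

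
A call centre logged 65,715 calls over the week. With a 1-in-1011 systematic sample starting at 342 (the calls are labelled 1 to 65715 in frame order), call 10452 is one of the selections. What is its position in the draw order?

k = 1011
position = (10452 − 342)/1011 + 1 = 10110/1011 + 1 = 10 + 1 = 11

11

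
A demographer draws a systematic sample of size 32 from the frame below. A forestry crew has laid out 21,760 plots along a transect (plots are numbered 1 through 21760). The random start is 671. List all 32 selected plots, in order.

671, 1351, 2031, 2711, 3391, 4071, 4751, 5431, 6111, 6791, 7471, 8151, 8831, 9511, 10191, 10871, 11551, 12231, 12911, 13591, 14271, 14951, 15631, 16311, 16991, 17671, 18351, 19031, 19711, 20391, 21071, 21751

k = N/n = 21760/32 = 680
plot 1: 671
plot 2: 671 + 680 = 1351
plot 3: 1351 + 680 = 2031
plot 4: 2031 + 680 = 2711
plot 5: 2711 + 680 = 3391
plot 6: 3391 + 680 = 4071
plot 7: 4071 + 680 = 4751
plot 8: 4751 + 680 = 5431
plot 9: 5431 + 680 = 6111
plot 10: 6111 + 680 = 6791
plot 11: 6791 + 680 = 7471
plot 12: 7471 + 680 = 8151
plot 13: 8151 + 680 = 8831
plot 14: 8831 + 680 = 9511
plot 15: 9511 + 680 = 10191
plot 16: 10191 + 680 = 10871
plot 17: 10871 + 680 = 11551
plot 18: 11551 + 680 = 12231
plot 19: 12231 + 680 = 12911
plot 20: 12911 + 680 = 13591
plot 21: 13591 + 680 = 14271
plot 22: 14271 + 680 = 14951
plot 23: 14951 + 680 = 15631
plot 24: 15631 + 680 = 16311
plot 25: 16311 + 680 = 16991
plot 26: 16991 + 680 = 17671
plot 27: 17671 + 680 = 18351
plot 28: 18351 + 680 = 19031
plot 29: 19031 + 680 = 19711
plot 30: 19711 + 680 = 20391
plot 31: 20391 + 680 = 21071
plot 32: 21071 + 680 = 21751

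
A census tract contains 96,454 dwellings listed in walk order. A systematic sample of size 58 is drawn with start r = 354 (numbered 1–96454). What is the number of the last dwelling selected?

k = 96454/58 = 1663
58th selection = r + (58−1)·k = 354 + 57×1663 = 354 + 94791 = 95145

95145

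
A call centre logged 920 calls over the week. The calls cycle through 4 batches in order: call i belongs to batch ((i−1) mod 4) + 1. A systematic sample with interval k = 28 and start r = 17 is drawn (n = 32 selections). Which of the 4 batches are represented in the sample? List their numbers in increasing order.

1

Consecutive selections differ by k = 28, so their batch numbers differ by 28 mod 4 = 0.
gcd(28, 4) = 4, so the sample visits 4/4 = 1 distinct residues mod 4.
Start 17 is batch 1; the batches hit are 1.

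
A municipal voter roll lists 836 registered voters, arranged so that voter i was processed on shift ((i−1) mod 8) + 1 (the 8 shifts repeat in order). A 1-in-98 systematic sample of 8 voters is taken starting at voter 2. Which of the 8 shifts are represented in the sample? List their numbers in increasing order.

Consecutive selections differ by k = 98, so their shift numbers differ by 98 mod 8 = 2.
gcd(98, 8) = 2, so the sample visits 8/2 = 4 distinct residues mod 8.
Start 2 is shift 2; the shifts hit are 2, 4, 6, 8.

2, 4, 6, 8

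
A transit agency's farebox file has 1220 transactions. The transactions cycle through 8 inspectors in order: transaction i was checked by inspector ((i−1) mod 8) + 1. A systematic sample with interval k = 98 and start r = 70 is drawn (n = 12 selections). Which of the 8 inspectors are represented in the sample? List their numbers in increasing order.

Consecutive selections differ by k = 98, so their inspector numbers differ by 98 mod 8 = 2.
gcd(98, 8) = 2, so the sample visits 8/2 = 4 distinct residues mod 8.
Start 70 is inspector 6; the inspectors hit are 2, 4, 6, 8.

2, 4, 6, 8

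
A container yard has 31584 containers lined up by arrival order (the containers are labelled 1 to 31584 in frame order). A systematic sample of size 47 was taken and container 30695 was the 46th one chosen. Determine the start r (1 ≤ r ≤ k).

k = 31584/47 = 672
r = 30695 − (46−1)×672 = 30695 − 30240 = 455

455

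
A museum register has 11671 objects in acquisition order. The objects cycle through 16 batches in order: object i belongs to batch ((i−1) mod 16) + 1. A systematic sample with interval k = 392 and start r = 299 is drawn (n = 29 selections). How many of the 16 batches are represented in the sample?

Consecutive selections differ by k = 392, so their batch numbers differ by 392 mod 16 = 8.
gcd(392, 16) = 8, so the sample visits 16/8 = 2 distinct residues mod 16.
Start 299 is batch 11; the batches hit are 3, 11.

2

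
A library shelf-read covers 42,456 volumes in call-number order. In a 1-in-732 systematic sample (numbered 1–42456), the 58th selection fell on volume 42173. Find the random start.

449

k = 732
r = 42173 − (58−1)×732 = 42173 − 41724 = 449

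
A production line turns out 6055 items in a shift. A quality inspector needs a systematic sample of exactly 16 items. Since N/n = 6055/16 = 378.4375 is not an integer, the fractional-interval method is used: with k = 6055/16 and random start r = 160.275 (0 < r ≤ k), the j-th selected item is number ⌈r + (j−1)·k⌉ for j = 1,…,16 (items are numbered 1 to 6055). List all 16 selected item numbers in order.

j=1: r + 0k = 160.275 → ⌈·⌉ = 161
j=2: r + 1k = 538.7125 → ⌈·⌉ = 539
j=3: r + 2k = 917.15 → ⌈·⌉ = 918
j=4: r + 3k = 1295.5875 → ⌈·⌉ = 1296
j=5: r + 4k = 1674.025 → ⌈·⌉ = 1675
j=6: r + 5k = 2052.4625 → ⌈·⌉ = 2053
j=7: r + 6k = 2430.9 → ⌈·⌉ = 2431
j=8: r + 7k = 2809.3375 → ⌈·⌉ = 2810
j=9: r + 8k = 3187.775 → ⌈·⌉ = 3188
j=10: r + 9k = 3566.2125 → ⌈·⌉ = 3567
j=11: r + 10k = 3944.65 → ⌈·⌉ = 3945
j=12: r + 11k = 4323.0875 → ⌈·⌉ = 4324
j=13: r + 12k = 4701.525 → ⌈·⌉ = 4702
j=14: r + 13k = 5079.9625 → ⌈·⌉ = 5080
j=15: r + 14k = 5458.4 → ⌈·⌉ = 5459
j=16: r + 15k = 5836.8375 → ⌈·⌉ = 5837

161, 539, 918, 1296, 1675, 2053, 2431, 2810, 3188, 3567, 3945, 4324, 4702, 5080, 5459, 5837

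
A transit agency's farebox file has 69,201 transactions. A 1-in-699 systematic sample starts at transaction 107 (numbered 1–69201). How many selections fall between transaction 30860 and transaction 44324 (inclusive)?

20

k = 699
First selection ≥ 30860: 107 + ⌈(30860−107)/699⌉·699 = 107 + 44×699 = 30863
Last selection ≤ 44324: 107 + ⌊(44324−107)/699⌋·699 = 107 + 63×699 = 44144
Count = 63 − 44 + 1 = 20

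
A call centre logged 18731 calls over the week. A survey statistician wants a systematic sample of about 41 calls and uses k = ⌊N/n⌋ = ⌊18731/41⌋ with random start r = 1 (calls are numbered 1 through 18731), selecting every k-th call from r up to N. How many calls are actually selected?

k = ⌊18731/41⌋ = 456
Achieved size = ⌊(18731 − 1)/456⌋ + 1 = ⌊18730/456⌋ + 1 = 41 + 1 = 42
(last selection: 1 + 41×456 = 18697 ≤ 18731; next would be 19153 > 18731)

42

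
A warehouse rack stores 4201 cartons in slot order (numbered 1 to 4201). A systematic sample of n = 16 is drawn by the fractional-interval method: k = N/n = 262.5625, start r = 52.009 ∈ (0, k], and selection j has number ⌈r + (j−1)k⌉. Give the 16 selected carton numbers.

j=1: r + 0k = 52.009 → ⌈·⌉ = 53
j=2: r + 1k = 314.5715 → ⌈·⌉ = 315
j=3: r + 2k = 577.134 → ⌈·⌉ = 578
j=4: r + 3k = 839.6965 → ⌈·⌉ = 840
j=5: r + 4k = 1102.259 → ⌈·⌉ = 1103
j=6: r + 5k = 1364.8215 → ⌈·⌉ = 1365
j=7: r + 6k = 1627.384 → ⌈·⌉ = 1628
j=8: r + 7k = 1889.9465 → ⌈·⌉ = 1890
j=9: r + 8k = 2152.509 → ⌈·⌉ = 2153
j=10: r + 9k = 2415.0715 → ⌈·⌉ = 2416
j=11: r + 10k = 2677.634 → ⌈·⌉ = 2678
j=12: r + 11k = 2940.1965 → ⌈·⌉ = 2941
j=13: r + 12k = 3202.759 → ⌈·⌉ = 3203
j=14: r + 13k = 3465.3215 → ⌈·⌉ = 3466
j=15: r + 14k = 3727.884 → ⌈·⌉ = 3728
j=16: r + 15k = 3990.4465 → ⌈·⌉ = 3991

53, 315, 578, 840, 1103, 1365, 1628, 1890, 2153, 2416, 2678, 2941, 3203, 3466, 3728, 3991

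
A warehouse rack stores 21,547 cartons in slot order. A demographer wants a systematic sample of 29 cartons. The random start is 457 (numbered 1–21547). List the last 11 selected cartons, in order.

13831, 14574, 15317, 16060, 16803, 17546, 18289, 19032, 19775, 20518, 21261

k = N/n = 21547/29 = 743
19th selection = 457 + 18×743 = 13831
20th: 13831 + 743 = 14574
21st: 14574 + 743 = 15317
22nd: 15317 + 743 = 16060
23rd: 16060 + 743 = 16803
24th: 16803 + 743 = 17546
25th: 17546 + 743 = 18289
26th: 18289 + 743 = 19032
27th: 19032 + 743 = 19775
28th: 19775 + 743 = 20518
29th: 20518 + 743 = 21261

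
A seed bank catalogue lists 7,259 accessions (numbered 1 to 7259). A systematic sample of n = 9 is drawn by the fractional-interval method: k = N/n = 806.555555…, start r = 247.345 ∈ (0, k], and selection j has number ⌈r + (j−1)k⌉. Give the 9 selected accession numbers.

j=1: r + 0k = 247.345 → ⌈·⌉ = 248
j=2: r + 1k = 1053.900555… → ⌈·⌉ = 1054
j=3: r + 2k = 1860.456111… → ⌈·⌉ = 1861
j=4: r + 3k = 2667.011666… → ⌈·⌉ = 2668
j=5: r + 4k = 3473.567222… → ⌈·⌉ = 3474
j=6: r + 5k = 4280.122777… → ⌈·⌉ = 4281
j=7: r + 6k = 5086.678333… → ⌈·⌉ = 5087
j=8: r + 7k = 5893.233888… → ⌈·⌉ = 5894
j=9: r + 8k = 6699.789444… → ⌈·⌉ = 6700

248, 1054, 1861, 2668, 3474, 4281, 5087, 5894, 6700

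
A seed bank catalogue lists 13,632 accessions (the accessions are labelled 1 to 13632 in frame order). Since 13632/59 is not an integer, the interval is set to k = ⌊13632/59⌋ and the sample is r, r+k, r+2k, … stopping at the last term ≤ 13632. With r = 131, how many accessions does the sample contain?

k = ⌊13632/59⌋ = 231
Achieved size = ⌊(13632 − 131)/231⌋ + 1 = ⌊13501/231⌋ + 1 = 58 + 1 = 59
(last selection: 131 + 58×231 = 13529 ≤ 13632; next would be 13760 > 13632)

59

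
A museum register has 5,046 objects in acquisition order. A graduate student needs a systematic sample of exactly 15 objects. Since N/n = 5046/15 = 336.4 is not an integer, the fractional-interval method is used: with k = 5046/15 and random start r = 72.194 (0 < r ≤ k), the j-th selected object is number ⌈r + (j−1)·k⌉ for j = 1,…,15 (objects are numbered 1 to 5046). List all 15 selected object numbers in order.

j=1: r + 0k = 72.194 → ⌈·⌉ = 73
j=2: r + 1k = 408.594 → ⌈·⌉ = 409
j=3: r + 2k = 744.994 → ⌈·⌉ = 745
j=4: r + 3k = 1081.394 → ⌈·⌉ = 1082
j=5: r + 4k = 1417.794 → ⌈·⌉ = 1418
j=6: r + 5k = 1754.194 → ⌈·⌉ = 1755
j=7: r + 6k = 2090.594 → ⌈·⌉ = 2091
j=8: r + 7k = 2426.994 → ⌈·⌉ = 2427
j=9: r + 8k = 2763.394 → ⌈·⌉ = 2764
j=10: r + 9k = 3099.794 → ⌈·⌉ = 3100
j=11: r + 10k = 3436.194 → ⌈·⌉ = 3437
j=12: r + 11k = 3772.594 → ⌈·⌉ = 3773
j=13: r + 12k = 4108.994 → ⌈·⌉ = 4109
j=14: r + 13k = 4445.394 → ⌈·⌉ = 4446
j=15: r + 14k = 4781.794 → ⌈·⌉ = 4782

73, 409, 745, 1082, 1418, 1755, 2091, 2427, 2764, 3100, 3437, 3773, 4109, 4446, 4782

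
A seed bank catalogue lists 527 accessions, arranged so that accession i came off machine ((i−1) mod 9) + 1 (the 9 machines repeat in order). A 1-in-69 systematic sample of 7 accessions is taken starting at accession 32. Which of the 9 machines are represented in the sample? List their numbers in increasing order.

Consecutive selections differ by k = 69, so their machine numbers differ by 69 mod 9 = 6.
gcd(69, 9) = 3, so the sample visits 9/3 = 3 distinct residues mod 9.
Start 32 is machine 5; the machines hit are 2, 5, 8.

2, 5, 8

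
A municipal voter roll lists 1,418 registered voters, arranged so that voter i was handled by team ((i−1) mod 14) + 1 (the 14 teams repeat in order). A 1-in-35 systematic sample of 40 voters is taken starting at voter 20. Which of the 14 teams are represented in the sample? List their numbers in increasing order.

6, 13

Consecutive selections differ by k = 35, so their team numbers differ by 35 mod 14 = 7.
gcd(35, 14) = 7, so the sample visits 14/7 = 2 distinct residues mod 14.
Start 20 is team 6; the teams hit are 6, 13.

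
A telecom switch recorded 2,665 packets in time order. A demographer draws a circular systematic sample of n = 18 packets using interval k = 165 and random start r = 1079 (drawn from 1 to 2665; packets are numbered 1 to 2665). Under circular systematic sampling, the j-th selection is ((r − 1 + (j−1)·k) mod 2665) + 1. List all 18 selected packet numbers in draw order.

1079, 1244, 1409, 1574, 1739, 1904, 2069, 2234, 2399, 2564, 64, 229, 394, 559, 724, 889, 1054, 1219

Selection 1: 1079
Selection 2: 1079 + 165 = 1244
Selection 3: 1244 + 165 = 1409
Selection 4: 1409 + 165 = 1574
Selection 5: 1574 + 165 = 1739
Selection 6: 1739 + 165 = 1904
Selection 7: 1904 + 165 = 2069
Selection 8: 2069 + 165 = 2234
Selection 9: 2234 + 165 = 2399
Selection 10: 2399 + 165 = 2564
Selection 11: 2564 + 165 = 2729 → 2729 − 2665 = 64
Selection 12: 64 + 165 = 229
Selection 13: 229 + 165 = 394
Selection 14: 394 + 165 = 559
Selection 15: 559 + 165 = 724
Selection 16: 724 + 165 = 889
Selection 17: 889 + 165 = 1054
Selection 18: 1054 + 165 = 1219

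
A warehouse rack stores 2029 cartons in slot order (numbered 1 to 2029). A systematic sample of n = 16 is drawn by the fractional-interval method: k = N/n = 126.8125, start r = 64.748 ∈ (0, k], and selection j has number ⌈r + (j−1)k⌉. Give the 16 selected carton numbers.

65, 192, 319, 446, 572, 699, 826, 953, 1080, 1207, 1333, 1460, 1587, 1714, 1841, 1967

j=1: r + 0k = 64.748 → ⌈·⌉ = 65
j=2: r + 1k = 191.5605 → ⌈·⌉ = 192
j=3: r + 2k = 318.373 → ⌈·⌉ = 319
j=4: r + 3k = 445.1855 → ⌈·⌉ = 446
j=5: r + 4k = 571.998 → ⌈·⌉ = 572
j=6: r + 5k = 698.8105 → ⌈·⌉ = 699
j=7: r + 6k = 825.623 → ⌈·⌉ = 826
j=8: r + 7k = 952.4355 → ⌈·⌉ = 953
j=9: r + 8k = 1079.248 → ⌈·⌉ = 1080
j=10: r + 9k = 1206.0605 → ⌈·⌉ = 1207
j=11: r + 10k = 1332.873 → ⌈·⌉ = 1333
j=12: r + 11k = 1459.6855 → ⌈·⌉ = 1460
j=13: r + 12k = 1586.498 → ⌈·⌉ = 1587
j=14: r + 13k = 1713.3105 → ⌈·⌉ = 1714
j=15: r + 14k = 1840.123 → ⌈·⌉ = 1841
j=16: r + 15k = 1966.9355 → ⌈·⌉ = 1967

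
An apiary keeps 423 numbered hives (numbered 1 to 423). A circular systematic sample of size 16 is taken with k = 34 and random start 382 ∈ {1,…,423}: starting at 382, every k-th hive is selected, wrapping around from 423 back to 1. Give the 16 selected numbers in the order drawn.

382, 416, 27, 61, 95, 129, 163, 197, 231, 265, 299, 333, 367, 401, 12, 46

Selection 1: 382
Selection 2: 382 + 34 = 416
Selection 3: 416 + 34 = 450 → 450 − 423 = 27
Selection 4: 27 + 34 = 61
Selection 5: 61 + 34 = 95
Selection 6: 95 + 34 = 129
Selection 7: 129 + 34 = 163
Selection 8: 163 + 34 = 197
Selection 9: 197 + 34 = 231
Selection 10: 231 + 34 = 265
Selection 11: 265 + 34 = 299
Selection 12: 299 + 34 = 333
Selection 13: 333 + 34 = 367
Selection 14: 367 + 34 = 401
Selection 15: 401 + 34 = 435 → 435 − 423 = 12
Selection 16: 12 + 34 = 46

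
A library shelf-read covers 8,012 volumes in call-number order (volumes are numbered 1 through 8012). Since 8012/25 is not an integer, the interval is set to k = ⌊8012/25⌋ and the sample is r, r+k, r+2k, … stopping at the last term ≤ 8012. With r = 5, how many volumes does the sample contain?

k = ⌊8012/25⌋ = 320
Achieved size = ⌊(8012 − 5)/320⌋ + 1 = ⌊8007/320⌋ + 1 = 25 + 1 = 26
(last selection: 5 + 25×320 = 8005 ≤ 8012; next would be 8325 > 8012)

26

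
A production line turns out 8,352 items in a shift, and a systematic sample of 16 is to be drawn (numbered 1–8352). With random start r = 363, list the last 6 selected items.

k = N/n = 8352/16 = 522
11th selection = 363 + 10×522 = 5583
12th: 5583 + 522 = 6105
13th: 6105 + 522 = 6627
14th: 6627 + 522 = 7149
15th: 7149 + 522 = 7671
16th: 7671 + 522 = 8193

5583, 6105, 6627, 7149, 7671, 8193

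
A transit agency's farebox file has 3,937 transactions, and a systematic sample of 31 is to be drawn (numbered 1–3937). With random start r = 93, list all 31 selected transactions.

93, 220, 347, 474, 601, 728, 855, 982, 1109, 1236, 1363, 1490, 1617, 1744, 1871, 1998, 2125, 2252, 2379, 2506, 2633, 2760, 2887, 3014, 3141, 3268, 3395, 3522, 3649, 3776, 3903

k = N/n = 3937/31 = 127
transaction 1: 93
transaction 2: 93 + 127 = 220
transaction 3: 220 + 127 = 347
transaction 4: 347 + 127 = 474
transaction 5: 474 + 127 = 601
transaction 6: 601 + 127 = 728
transaction 7: 728 + 127 = 855
transaction 8: 855 + 127 = 982
transaction 9: 982 + 127 = 1109
transaction 10: 1109 + 127 = 1236
transaction 11: 1236 + 127 = 1363
transaction 12: 1363 + 127 = 1490
transaction 13: 1490 + 127 = 1617
transaction 14: 1617 + 127 = 1744
transaction 15: 1744 + 127 = 1871
transaction 16: 1871 + 127 = 1998
transaction 17: 1998 + 127 = 2125
transaction 18: 2125 + 127 = 2252
transaction 19: 2252 + 127 = 2379
transaction 20: 2379 + 127 = 2506
transaction 21: 2506 + 127 = 2633
transaction 22: 2633 + 127 = 2760
transaction 23: 2760 + 127 = 2887
transaction 24: 2887 + 127 = 3014
transaction 25: 3014 + 127 = 3141
transaction 26: 3141 + 127 = 3268
transaction 27: 3268 + 127 = 3395
transaction 28: 3395 + 127 = 3522
transaction 29: 3522 + 127 = 3649
transaction 30: 3649 + 127 = 3776
transaction 31: 3776 + 127 = 3903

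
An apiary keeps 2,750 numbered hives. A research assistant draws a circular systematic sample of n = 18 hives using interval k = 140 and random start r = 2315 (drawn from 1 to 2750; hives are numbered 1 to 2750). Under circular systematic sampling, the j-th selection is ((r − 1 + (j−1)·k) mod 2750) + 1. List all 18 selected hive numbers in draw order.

Selection 1: 2315
Selection 2: 2315 + 140 = 2455
Selection 3: 2455 + 140 = 2595
Selection 4: 2595 + 140 = 2735
Selection 5: 2735 + 140 = 2875 → 2875 − 2750 = 125
Selection 6: 125 + 140 = 265
Selection 7: 265 + 140 = 405
Selection 8: 405 + 140 = 545
Selection 9: 545 + 140 = 685
Selection 10: 685 + 140 = 825
Selection 11: 825 + 140 = 965
Selection 12: 965 + 140 = 1105
Selection 13: 1105 + 140 = 1245
Selection 14: 1245 + 140 = 1385
Selection 15: 1385 + 140 = 1525
Selection 16: 1525 + 140 = 1665
Selection 17: 1665 + 140 = 1805
Selection 18: 1805 + 140 = 1945

2315, 2455, 2595, 2735, 125, 265, 405, 545, 685, 825, 965, 1105, 1245, 1385, 1525, 1665, 1805, 1945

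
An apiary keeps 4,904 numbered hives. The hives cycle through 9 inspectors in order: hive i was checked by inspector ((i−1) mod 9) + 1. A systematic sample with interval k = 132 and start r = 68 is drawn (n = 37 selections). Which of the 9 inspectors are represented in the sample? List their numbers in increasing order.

2, 5, 8

Consecutive selections differ by k = 132, so their inspector numbers differ by 132 mod 9 = 6.
gcd(132, 9) = 3, so the sample visits 9/3 = 3 distinct residues mod 9.
Start 68 is inspector 5; the inspectors hit are 2, 5, 8.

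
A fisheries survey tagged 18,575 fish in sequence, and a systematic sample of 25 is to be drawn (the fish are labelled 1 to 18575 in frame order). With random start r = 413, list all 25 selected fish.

413, 1156, 1899, 2642, 3385, 4128, 4871, 5614, 6357, 7100, 7843, 8586, 9329, 10072, 10815, 11558, 12301, 13044, 13787, 14530, 15273, 16016, 16759, 17502, 18245

k = N/n = 18575/25 = 743
fish 1: 413
fish 2: 413 + 743 = 1156
fish 3: 1156 + 743 = 1899
fish 4: 1899 + 743 = 2642
fish 5: 2642 + 743 = 3385
fish 6: 3385 + 743 = 4128
fish 7: 4128 + 743 = 4871
fish 8: 4871 + 743 = 5614
fish 9: 5614 + 743 = 6357
fish 10: 6357 + 743 = 7100
fish 11: 7100 + 743 = 7843
fish 12: 7843 + 743 = 8586
fish 13: 8586 + 743 = 9329
fish 14: 9329 + 743 = 10072
fish 15: 10072 + 743 = 10815
fish 16: 10815 + 743 = 11558
fish 17: 11558 + 743 = 12301
fish 18: 12301 + 743 = 13044
fish 19: 13044 + 743 = 13787
fish 20: 13787 + 743 = 14530
fish 21: 14530 + 743 = 15273
fish 22: 15273 + 743 = 16016
fish 23: 16016 + 743 = 16759
fish 24: 16759 + 743 = 17502
fish 25: 17502 + 743 = 18245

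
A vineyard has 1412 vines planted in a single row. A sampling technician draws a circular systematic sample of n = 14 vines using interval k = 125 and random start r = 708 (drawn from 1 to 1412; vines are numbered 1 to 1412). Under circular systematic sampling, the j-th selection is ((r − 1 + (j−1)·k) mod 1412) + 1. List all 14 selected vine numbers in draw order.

708, 833, 958, 1083, 1208, 1333, 46, 171, 296, 421, 546, 671, 796, 921

Selection 1: 708
Selection 2: 708 + 125 = 833
Selection 3: 833 + 125 = 958
Selection 4: 958 + 125 = 1083
Selection 5: 1083 + 125 = 1208
Selection 6: 1208 + 125 = 1333
Selection 7: 1333 + 125 = 1458 → 1458 − 1412 = 46
Selection 8: 46 + 125 = 171
Selection 9: 171 + 125 = 296
Selection 10: 296 + 125 = 421
Selection 11: 421 + 125 = 546
Selection 12: 546 + 125 = 671
Selection 13: 671 + 125 = 796
Selection 14: 796 + 125 = 921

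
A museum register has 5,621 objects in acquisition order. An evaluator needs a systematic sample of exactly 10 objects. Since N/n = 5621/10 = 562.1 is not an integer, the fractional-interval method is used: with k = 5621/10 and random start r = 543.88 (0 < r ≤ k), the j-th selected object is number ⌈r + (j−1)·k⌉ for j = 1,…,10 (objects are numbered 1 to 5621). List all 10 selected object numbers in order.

544, 1106, 1669, 2231, 2793, 3355, 3917, 4479, 5041, 5603

j=1: r + 0k = 543.88 → ⌈·⌉ = 544
j=2: r + 1k = 1105.98 → ⌈·⌉ = 1106
j=3: r + 2k = 1668.08 → ⌈·⌉ = 1669
j=4: r + 3k = 2230.18 → ⌈·⌉ = 2231
j=5: r + 4k = 2792.28 → ⌈·⌉ = 2793
j=6: r + 5k = 3354.38 → ⌈·⌉ = 3355
j=7: r + 6k = 3916.48 → ⌈·⌉ = 3917
j=8: r + 7k = 4478.58 → ⌈·⌉ = 4479
j=9: r + 8k = 5040.68 → ⌈·⌉ = 5041
j=10: r + 9k = 5602.78 → ⌈·⌉ = 5603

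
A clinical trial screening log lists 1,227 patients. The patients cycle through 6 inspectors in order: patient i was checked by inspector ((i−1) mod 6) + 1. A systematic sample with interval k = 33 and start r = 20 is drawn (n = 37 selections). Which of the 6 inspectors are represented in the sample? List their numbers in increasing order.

2, 5

Consecutive selections differ by k = 33, so their inspector numbers differ by 33 mod 6 = 3.
gcd(33, 6) = 3, so the sample visits 6/3 = 2 distinct residues mod 6.
Start 20 is inspector 2; the inspectors hit are 2, 5.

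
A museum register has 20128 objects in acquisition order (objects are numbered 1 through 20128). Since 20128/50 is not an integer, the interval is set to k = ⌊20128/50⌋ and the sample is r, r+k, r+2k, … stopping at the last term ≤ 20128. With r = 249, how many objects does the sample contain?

k = ⌊20128/50⌋ = 402
Achieved size = ⌊(20128 − 249)/402⌋ + 1 = ⌊19879/402⌋ + 1 = 49 + 1 = 50
(last selection: 249 + 49×402 = 19947 ≤ 20128; next would be 20349 > 20128)

50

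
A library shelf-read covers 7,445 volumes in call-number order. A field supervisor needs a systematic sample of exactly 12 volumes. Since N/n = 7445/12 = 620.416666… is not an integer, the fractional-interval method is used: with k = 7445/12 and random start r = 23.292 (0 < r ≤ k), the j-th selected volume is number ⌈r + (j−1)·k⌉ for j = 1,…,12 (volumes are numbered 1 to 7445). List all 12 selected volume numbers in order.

j=1: r + 0k = 23.292 → ⌈·⌉ = 24
j=2: r + 1k = 643.708666… → ⌈·⌉ = 644
j=3: r + 2k = 1264.125333… → ⌈·⌉ = 1265
j=4: r + 3k = 1884.542 → ⌈·⌉ = 1885
j=5: r + 4k = 2504.958666… → ⌈·⌉ = 2505
j=6: r + 5k = 3125.375333… → ⌈·⌉ = 3126
j=7: r + 6k = 3745.792 → ⌈·⌉ = 3746
j=8: r + 7k = 4366.208666… → ⌈·⌉ = 4367
j=9: r + 8k = 4986.625333… → ⌈·⌉ = 4987
j=10: r + 9k = 5607.042 → ⌈·⌉ = 5608
j=11: r + 10k = 6227.458666… → ⌈·⌉ = 6228
j=12: r + 11k = 6847.875333… → ⌈·⌉ = 6848

24, 644, 1265, 1885, 2505, 3126, 3746, 4367, 4987, 5608, 6228, 6848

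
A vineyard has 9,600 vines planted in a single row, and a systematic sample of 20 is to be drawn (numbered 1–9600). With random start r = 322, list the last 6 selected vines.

k = N/n = 9600/20 = 480
15th selection = 322 + 14×480 = 7042
16th: 7042 + 480 = 7522
17th: 7522 + 480 = 8002
18th: 8002 + 480 = 8482
19th: 8482 + 480 = 8962
20th: 8962 + 480 = 9442

7042, 7522, 8002, 8482, 8962, 9442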